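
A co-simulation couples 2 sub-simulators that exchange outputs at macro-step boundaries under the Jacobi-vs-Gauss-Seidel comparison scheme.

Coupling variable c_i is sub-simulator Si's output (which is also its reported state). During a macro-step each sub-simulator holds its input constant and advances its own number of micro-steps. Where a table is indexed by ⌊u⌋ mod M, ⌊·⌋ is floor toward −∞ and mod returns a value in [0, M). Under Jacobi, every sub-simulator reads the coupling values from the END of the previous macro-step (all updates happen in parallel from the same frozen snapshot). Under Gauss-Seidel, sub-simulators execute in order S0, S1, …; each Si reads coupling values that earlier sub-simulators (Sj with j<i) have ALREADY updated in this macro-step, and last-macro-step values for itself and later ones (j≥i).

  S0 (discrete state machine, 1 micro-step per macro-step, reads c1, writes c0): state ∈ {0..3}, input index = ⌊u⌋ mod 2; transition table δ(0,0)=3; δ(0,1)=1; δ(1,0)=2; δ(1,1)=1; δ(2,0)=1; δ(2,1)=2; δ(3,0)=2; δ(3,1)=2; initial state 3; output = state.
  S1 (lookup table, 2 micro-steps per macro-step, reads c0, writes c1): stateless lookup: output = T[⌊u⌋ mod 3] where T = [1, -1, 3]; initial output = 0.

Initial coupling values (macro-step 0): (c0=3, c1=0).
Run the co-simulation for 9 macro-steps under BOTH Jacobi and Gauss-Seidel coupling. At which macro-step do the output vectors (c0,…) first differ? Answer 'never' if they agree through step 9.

first divergence at macro-step: 1

[Jacobi] macro 1: S0 reads c1=0 → after 1×micro: 2; S1 reads c0=3 → after 2×micro: 1 ⇒ (c0=2, c1=1)
[Jacobi] macro 2: S0 reads c1=1 → after 1×micro: 2; S1 reads c0=2 → after 2×micro: 3 ⇒ (c0=2, c1=3)
[Jacobi] macro 3: S0 reads c1=3 → after 1×micro: 2; S1 reads c0=2 → after 2×micro: 3 ⇒ (c0=2, c1=3)
[Jacobi] macro 4: S0 reads c1=3 → after 1×micro: 2; S1 reads c0=2 → after 2×micro: 3 ⇒ (c0=2, c1=3)
[Jacobi] macro 5: S0 reads c1=3 → after 1×micro: 2; S1 reads c0=2 → after 2×micro: 3 ⇒ (c0=2, c1=3)
[Jacobi] macro 6: S0 reads c1=3 → after 1×micro: 2; S1 reads c0=2 → after 2×micro: 3 ⇒ (c0=2, c1=3)
[Jacobi] macro 7: S0 reads c1=3 → after 1×micro: 2; S1 reads c0=2 → after 2×micro: 3 ⇒ (c0=2, c1=3)
[Jacobi] macro 8: S0 reads c1=3 → after 1×micro: 2; S1 reads c0=2 → after 2×micro: 3 ⇒ (c0=2, c1=3)
[Jacobi] macro 9: S0 reads c1=3 → after 1×micro: 2; S1 reads c0=2 → after 2×micro: 3 ⇒ (c0=2, c1=3)
[Gauss-Seidel] macro 1: S0 reads c1=0 → after 1×micro: 2; S1 reads c0=2 → after 2×micro: 3 ⇒ (c0=2, c1=3)
[Gauss-Seidel] macro 2: S0 reads c1=3 → after 1×micro: 2; S1 reads c0=2 → after 2×micro: 3 ⇒ (c0=2, c1=3)
[Gauss-Seidel] macro 3: S0 reads c1=3 → after 1×micro: 2; S1 reads c0=2 → after 2×micro: 3 ⇒ (c0=2, c1=3)
[Gauss-Seidel] macro 4: S0 reads c1=3 → after 1×micro: 2; S1 reads c0=2 → after 2×micro: 3 ⇒ (c0=2, c1=3)
[Gauss-Seidel] macro 5: S0 reads c1=3 → after 1×micro: 2; S1 reads c0=2 → after 2×micro: 3 ⇒ (c0=2, c1=3)
[Gauss-Seidel] macro 6: S0 reads c1=3 → after 1×micro: 2; S1 reads c0=2 → after 2×micro: 3 ⇒ (c0=2, c1=3)
[Gauss-Seidel] macro 7: S0 reads c1=3 → after 1×micro: 2; S1 reads c0=2 → after 2×micro: 3 ⇒ (c0=2, c1=3)
[Gauss-Seidel] macro 8: S0 reads c1=3 → after 1×micro: 2; S1 reads c0=2 → after 2×micro: 3 ⇒ (c0=2, c1=3)
[Gauss-Seidel] macro 9: S0 reads c1=3 → after 1×micro: 2; S1 reads c0=2 → after 2×micro: 3 ⇒ (c0=2, c1=3)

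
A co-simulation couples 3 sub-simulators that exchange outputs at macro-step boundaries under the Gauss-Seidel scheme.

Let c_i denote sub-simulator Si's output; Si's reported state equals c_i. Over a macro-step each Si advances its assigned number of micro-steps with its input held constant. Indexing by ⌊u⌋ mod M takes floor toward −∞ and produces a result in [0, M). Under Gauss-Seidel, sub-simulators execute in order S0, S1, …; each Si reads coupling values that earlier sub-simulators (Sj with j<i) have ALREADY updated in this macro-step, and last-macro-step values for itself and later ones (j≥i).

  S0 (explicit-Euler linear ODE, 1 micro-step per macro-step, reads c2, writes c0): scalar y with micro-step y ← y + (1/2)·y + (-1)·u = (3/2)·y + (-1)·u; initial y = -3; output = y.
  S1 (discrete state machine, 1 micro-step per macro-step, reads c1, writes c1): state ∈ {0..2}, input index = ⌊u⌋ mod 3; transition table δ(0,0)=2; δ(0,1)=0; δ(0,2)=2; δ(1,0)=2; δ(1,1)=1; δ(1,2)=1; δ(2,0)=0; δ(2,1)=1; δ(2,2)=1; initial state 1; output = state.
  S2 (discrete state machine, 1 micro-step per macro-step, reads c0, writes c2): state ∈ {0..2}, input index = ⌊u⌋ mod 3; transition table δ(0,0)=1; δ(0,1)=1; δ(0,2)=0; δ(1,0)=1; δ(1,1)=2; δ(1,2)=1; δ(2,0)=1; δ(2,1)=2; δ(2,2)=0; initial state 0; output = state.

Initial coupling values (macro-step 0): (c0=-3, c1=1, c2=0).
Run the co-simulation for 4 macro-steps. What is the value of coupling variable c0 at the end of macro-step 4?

c0 at macro-step 4 = -359/16

macro 1: S0 reads c2=0 → after 1×micro: -9/2; S1 reads c1=1 → after 1×micro: 1; S2 reads c0=-9/2 → after 1×micro: 1 ⇒ (c0=-9/2, c1=1, c2=1)
macro 2: S0 reads c2=1 → after 1×micro: -31/4; S1 reads c1=1 → after 1×micro: 1; S2 reads c0=-31/4 → after 1×micro: 2 ⇒ (c0=-31/4, c1=1, c2=2)
macro 3: S0 reads c2=2 → after 1×micro: -109/8; S1 reads c1=1 → after 1×micro: 1; S2 reads c0=-109/8 → after 1×micro: 2 ⇒ (c0=-109/8, c1=1, c2=2)
macro 4: S0 reads c2=2 → after 1×micro: -359/16; S1 reads c1=1 → after 1×micro: 1; S2 reads c0=-359/16 → after 1×micro: 2 ⇒ (c0=-359/16, c1=1, c2=2)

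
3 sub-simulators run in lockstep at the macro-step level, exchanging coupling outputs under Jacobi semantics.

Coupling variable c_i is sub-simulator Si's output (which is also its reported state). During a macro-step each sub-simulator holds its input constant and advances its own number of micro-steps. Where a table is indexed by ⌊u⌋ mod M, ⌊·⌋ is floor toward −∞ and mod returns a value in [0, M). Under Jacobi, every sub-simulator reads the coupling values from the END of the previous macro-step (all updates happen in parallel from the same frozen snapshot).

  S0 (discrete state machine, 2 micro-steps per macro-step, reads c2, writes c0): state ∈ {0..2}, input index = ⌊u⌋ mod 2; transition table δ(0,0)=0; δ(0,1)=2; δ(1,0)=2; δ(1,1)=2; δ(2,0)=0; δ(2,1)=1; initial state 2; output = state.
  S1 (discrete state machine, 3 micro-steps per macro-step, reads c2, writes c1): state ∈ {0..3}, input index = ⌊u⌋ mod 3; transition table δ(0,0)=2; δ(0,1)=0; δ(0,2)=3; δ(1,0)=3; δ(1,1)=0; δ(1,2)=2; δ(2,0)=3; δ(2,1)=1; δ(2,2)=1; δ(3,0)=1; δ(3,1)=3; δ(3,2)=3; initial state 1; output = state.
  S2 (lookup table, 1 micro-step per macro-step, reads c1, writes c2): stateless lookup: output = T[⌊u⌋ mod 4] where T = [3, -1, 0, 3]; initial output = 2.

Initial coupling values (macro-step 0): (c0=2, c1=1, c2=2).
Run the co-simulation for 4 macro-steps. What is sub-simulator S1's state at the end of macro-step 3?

S1 state at macro-step 3 = 3

macro 1: S0 reads c2=2 → after 2×micro: 0; S1 reads c2=2 → after 3×micro: 2; S2 reads c1=1 → after 1×micro: -1 ⇒ (c0=0, c1=2, c2=-1)
macro 2: S0 reads c2=-1 → after 2×micro: 1; S1 reads c2=-1 → after 3×micro: 1; S2 reads c1=2 → after 1×micro: 0 ⇒ (c0=1, c1=1, c2=0)
macro 3: S0 reads c2=0 → after 2×micro: 0; S1 reads c2=0 → after 3×micro: 3; S2 reads c1=1 → after 1×micro: -1 ⇒ (c0=0, c1=3, c2=-1)
macro 4: S0 reads c2=-1 → after 2×micro: 1; S1 reads c2=-1 → after 3×micro: 3; S2 reads c1=3 → after 1×micro: 3 ⇒ (c0=1, c1=3, c2=3)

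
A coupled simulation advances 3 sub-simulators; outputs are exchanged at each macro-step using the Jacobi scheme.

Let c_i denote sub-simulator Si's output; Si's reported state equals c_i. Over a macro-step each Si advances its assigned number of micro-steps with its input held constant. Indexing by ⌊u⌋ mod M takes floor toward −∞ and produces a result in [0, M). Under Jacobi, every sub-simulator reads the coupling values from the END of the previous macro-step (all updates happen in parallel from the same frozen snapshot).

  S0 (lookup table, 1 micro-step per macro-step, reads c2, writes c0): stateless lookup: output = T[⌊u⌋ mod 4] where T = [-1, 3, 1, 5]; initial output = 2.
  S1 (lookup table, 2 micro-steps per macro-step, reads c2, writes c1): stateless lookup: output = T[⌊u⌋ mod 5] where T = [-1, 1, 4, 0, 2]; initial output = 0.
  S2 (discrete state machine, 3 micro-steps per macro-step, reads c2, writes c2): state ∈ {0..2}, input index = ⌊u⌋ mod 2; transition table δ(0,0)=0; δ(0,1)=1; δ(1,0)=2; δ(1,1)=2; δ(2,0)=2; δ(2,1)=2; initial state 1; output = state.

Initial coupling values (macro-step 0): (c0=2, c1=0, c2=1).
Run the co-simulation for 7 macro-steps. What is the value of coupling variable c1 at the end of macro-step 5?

c1 at macro-step 5 = 4

macro 1: S0 reads c2=1 → after 1×micro: 3; S1 reads c2=1 → after 2×micro: 1; S2 reads c2=1 → after 3×micro: 2 ⇒ (c0=3, c1=1, c2=2)
macro 2: S0 reads c2=2 → after 1×micro: 1; S1 reads c2=2 → after 2×micro: 4; S2 reads c2=2 → after 3×micro: 2 ⇒ (c0=1, c1=4, c2=2)
macro 3: S0 reads c2=2 → after 1×micro: 1; S1 reads c2=2 → after 2×micro: 4; S2 reads c2=2 → after 3×micro: 2 ⇒ (c0=1, c1=4, c2=2)
macro 4: S0 reads c2=2 → after 1×micro: 1; S1 reads c2=2 → after 2×micro: 4; S2 reads c2=2 → after 3×micro: 2 ⇒ (c0=1, c1=4, c2=2)
macro 5: S0 reads c2=2 → after 1×micro: 1; S1 reads c2=2 → after 2×micro: 4; S2 reads c2=2 → after 3×micro: 2 ⇒ (c0=1, c1=4, c2=2)
macro 6: S0 reads c2=2 → after 1×micro: 1; S1 reads c2=2 → after 2×micro: 4; S2 reads c2=2 → after 3×micro: 2 ⇒ (c0=1, c1=4, c2=2)
macro 7: S0 reads c2=2 → after 1×micro: 1; S1 reads c2=2 → after 2×micro: 4; S2 reads c2=2 → after 3×micro: 2 ⇒ (c0=1, c1=4, c2=2)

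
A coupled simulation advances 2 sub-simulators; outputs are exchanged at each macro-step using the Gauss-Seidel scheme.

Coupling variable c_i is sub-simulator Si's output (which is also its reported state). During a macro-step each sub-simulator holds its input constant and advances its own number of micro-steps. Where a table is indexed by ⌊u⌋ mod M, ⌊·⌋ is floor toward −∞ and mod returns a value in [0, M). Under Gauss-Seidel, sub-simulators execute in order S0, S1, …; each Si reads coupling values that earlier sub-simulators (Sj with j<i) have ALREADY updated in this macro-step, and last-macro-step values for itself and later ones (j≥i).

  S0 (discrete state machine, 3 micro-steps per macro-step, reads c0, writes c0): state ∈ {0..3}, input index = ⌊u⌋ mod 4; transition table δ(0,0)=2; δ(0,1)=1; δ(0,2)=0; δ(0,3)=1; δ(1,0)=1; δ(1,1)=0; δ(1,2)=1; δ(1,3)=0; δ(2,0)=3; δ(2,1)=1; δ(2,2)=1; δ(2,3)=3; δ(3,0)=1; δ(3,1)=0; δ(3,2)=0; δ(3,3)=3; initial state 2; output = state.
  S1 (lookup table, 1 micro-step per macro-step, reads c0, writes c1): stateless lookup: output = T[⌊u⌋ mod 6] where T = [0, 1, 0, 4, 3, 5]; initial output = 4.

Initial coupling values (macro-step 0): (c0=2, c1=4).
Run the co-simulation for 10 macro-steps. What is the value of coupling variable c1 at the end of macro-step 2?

macro 1: S0 reads c0=2 → after 3×micro: 1; S1 reads c0=1 → after 1×micro: 1 ⇒ (c0=1, c1=1)
macro 2: S0 reads c0=1 → after 3×micro: 0; S1 reads c0=0 → after 1×micro: 0 ⇒ (c0=0, c1=0)
macro 3: S0 reads c0=0 → after 3×micro: 1; S1 reads c0=1 → after 1×micro: 1 ⇒ (c0=1, c1=1)
macro 4: S0 reads c0=1 → after 3×micro: 0; S1 reads c0=0 → after 1×micro: 0 ⇒ (c0=0, c1=0)
macro 5: S0 reads c0=0 → after 3×micro: 1; S1 reads c0=1 → after 1×micro: 1 ⇒ (c0=1, c1=1)
macro 6: S0 reads c0=1 → after 3×micro: 0; S1 reads c0=0 → after 1×micro: 0 ⇒ (c0=0, c1=0)
macro 7: S0 reads c0=0 → after 3×micro: 1; S1 reads c0=1 → after 1×micro: 1 ⇒ (c0=1, c1=1)
macro 8: S0 reads c0=1 → after 3×micro: 0; S1 reads c0=0 → after 1×micro: 0 ⇒ (c0=0, c1=0)
macro 9: S0 reads c0=0 → after 3×micro: 1; S1 reads c0=1 → after 1×micro: 1 ⇒ (c0=1, c1=1)
macro 10: S0 reads c0=1 → after 3×micro: 0; S1 reads c0=0 → after 1×micro: 0 ⇒ (c0=0, c1=0)

c1 at macro-step 2 = 0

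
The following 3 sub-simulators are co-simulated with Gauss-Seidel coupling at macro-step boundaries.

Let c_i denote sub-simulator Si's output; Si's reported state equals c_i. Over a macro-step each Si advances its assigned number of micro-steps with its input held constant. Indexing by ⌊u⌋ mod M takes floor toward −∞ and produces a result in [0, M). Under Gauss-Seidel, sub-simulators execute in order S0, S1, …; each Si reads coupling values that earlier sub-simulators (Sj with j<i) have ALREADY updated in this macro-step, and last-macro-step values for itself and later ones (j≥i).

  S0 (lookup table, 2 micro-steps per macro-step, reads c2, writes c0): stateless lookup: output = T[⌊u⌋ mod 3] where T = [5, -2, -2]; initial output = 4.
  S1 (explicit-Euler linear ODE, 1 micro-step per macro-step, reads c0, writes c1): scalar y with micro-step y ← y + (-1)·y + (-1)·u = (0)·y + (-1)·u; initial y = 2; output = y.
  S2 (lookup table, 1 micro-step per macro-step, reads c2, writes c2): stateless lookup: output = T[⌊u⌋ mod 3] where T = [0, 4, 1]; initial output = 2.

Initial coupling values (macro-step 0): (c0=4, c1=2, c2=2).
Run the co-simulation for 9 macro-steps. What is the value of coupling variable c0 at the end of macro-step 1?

c0 at macro-step 1 = -2

macro 1: S0 reads c2=2 → after 2×micro: -2; S1 reads c0=-2 → after 1×micro: 2; S2 reads c2=2 → after 1×micro: 1 ⇒ (c0=-2, c1=2, c2=1)
macro 2: S0 reads c2=1 → after 2×micro: -2; S1 reads c0=-2 → after 1×micro: 2; S2 reads c2=1 → after 1×micro: 4 ⇒ (c0=-2, c1=2, c2=4)
macro 3: S0 reads c2=4 → after 2×micro: -2; S1 reads c0=-2 → after 1×micro: 2; S2 reads c2=4 → after 1×micro: 4 ⇒ (c0=-2, c1=2, c2=4)
macro 4: S0 reads c2=4 → after 2×micro: -2; S1 reads c0=-2 → after 1×micro: 2; S2 reads c2=4 → after 1×micro: 4 ⇒ (c0=-2, c1=2, c2=4)
macro 5: S0 reads c2=4 → after 2×micro: -2; S1 reads c0=-2 → after 1×micro: 2; S2 reads c2=4 → after 1×micro: 4 ⇒ (c0=-2, c1=2, c2=4)
macro 6: S0 reads c2=4 → after 2×micro: -2; S1 reads c0=-2 → after 1×micro: 2; S2 reads c2=4 → after 1×micro: 4 ⇒ (c0=-2, c1=2, c2=4)
macro 7: S0 reads c2=4 → after 2×micro: -2; S1 reads c0=-2 → after 1×micro: 2; S2 reads c2=4 → after 1×micro: 4 ⇒ (c0=-2, c1=2, c2=4)
macro 8: S0 reads c2=4 → after 2×micro: -2; S1 reads c0=-2 → after 1×micro: 2; S2 reads c2=4 → after 1×micro: 4 ⇒ (c0=-2, c1=2, c2=4)
macro 9: S0 reads c2=4 → after 2×micro: -2; S1 reads c0=-2 → after 1×micro: 2; S2 reads c2=4 → after 1×micro: 4 ⇒ (c0=-2, c1=2, c2=4)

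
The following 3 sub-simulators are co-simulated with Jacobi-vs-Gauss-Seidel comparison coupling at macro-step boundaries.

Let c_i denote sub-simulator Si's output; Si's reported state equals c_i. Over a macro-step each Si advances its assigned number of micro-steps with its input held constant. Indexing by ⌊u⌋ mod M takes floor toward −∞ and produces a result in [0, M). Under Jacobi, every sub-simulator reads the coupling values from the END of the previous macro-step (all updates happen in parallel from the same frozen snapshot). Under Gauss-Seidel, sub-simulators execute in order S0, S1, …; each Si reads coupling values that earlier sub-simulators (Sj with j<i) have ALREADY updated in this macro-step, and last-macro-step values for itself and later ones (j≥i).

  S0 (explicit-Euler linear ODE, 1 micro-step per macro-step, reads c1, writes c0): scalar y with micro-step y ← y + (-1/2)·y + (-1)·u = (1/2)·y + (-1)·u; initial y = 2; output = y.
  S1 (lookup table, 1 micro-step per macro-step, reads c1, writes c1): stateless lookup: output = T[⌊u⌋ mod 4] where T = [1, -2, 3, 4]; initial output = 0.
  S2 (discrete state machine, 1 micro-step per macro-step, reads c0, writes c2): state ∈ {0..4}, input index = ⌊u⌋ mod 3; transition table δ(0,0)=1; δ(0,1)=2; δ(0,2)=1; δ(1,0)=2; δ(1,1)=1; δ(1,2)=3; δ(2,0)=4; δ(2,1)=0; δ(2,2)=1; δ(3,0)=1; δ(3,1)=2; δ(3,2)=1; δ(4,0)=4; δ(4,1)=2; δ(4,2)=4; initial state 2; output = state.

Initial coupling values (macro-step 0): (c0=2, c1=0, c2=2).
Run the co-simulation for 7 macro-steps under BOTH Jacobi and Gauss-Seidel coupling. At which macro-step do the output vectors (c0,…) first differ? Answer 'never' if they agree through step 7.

first divergence at macro-step: 1

[Jacobi] macro 1: S0 reads c1=0 → after 1×micro: 1; S1 reads c1=0 → after 1×micro: 1; S2 reads c0=2 → after 1×micro: 1 ⇒ (c0=1, c1=1, c2=1)
[Jacobi] macro 2: S0 reads c1=1 → after 1×micro: -1/2; S1 reads c1=1 → after 1×micro: -2; S2 reads c0=1 → after 1×micro: 1 ⇒ (c0=-1/2, c1=-2, c2=1)
[Jacobi] macro 3: S0 reads c1=-2 → after 1×micro: 7/4; S1 reads c1=-2 → after 1×micro: 3; S2 reads c0=-1/2 → after 1×micro: 3 ⇒ (c0=7/4, c1=3, c2=3)
[Jacobi] macro 4: S0 reads c1=3 → after 1×micro: -17/8; S1 reads c1=3 → after 1×micro: 4; S2 reads c0=7/4 → after 1×micro: 2 ⇒ (c0=-17/8, c1=4, c2=2)
[Jacobi] macro 5: S0 reads c1=4 → after 1×micro: -81/16; S1 reads c1=4 → after 1×micro: 1; S2 reads c0=-17/8 → after 1×micro: 4 ⇒ (c0=-81/16, c1=1, c2=4)
[Jacobi] macro 6: S0 reads c1=1 → after 1×micro: -113/32; S1 reads c1=1 → after 1×micro: -2; S2 reads c0=-81/16 → after 1×micro: 4 ⇒ (c0=-113/32, c1=-2, c2=4)
[Jacobi] macro 7: S0 reads c1=-2 → after 1×micro: 15/64; S1 reads c1=-2 → after 1×micro: 3; S2 reads c0=-113/32 → after 1×micro: 4 ⇒ (c0=15/64, c1=3, c2=4)
[Gauss-Seidel] macro 1: S0 reads c1=0 → after 1×micro: 1; S1 reads c1=0 → after 1×micro: 1; S2 reads c0=1 → after 1×micro: 0 ⇒ (c0=1, c1=1, c2=0)
[Gauss-Seidel] macro 2: S0 reads c1=1 → after 1×micro: -1/2; S1 reads c1=1 → after 1×micro: -2; S2 reads c0=-1/2 → after 1×micro: 1 ⇒ (c0=-1/2, c1=-2, c2=1)
[Gauss-Seidel] macro 3: S0 reads c1=-2 → after 1×micro: 7/4; S1 reads c1=-2 → after 1×micro: 3; S2 reads c0=7/4 → after 1×micro: 1 ⇒ (c0=7/4, c1=3, c2=1)
[Gauss-Seidel] macro 4: S0 reads c1=3 → after 1×micro: -17/8; S1 reads c1=3 → after 1×micro: 4; S2 reads c0=-17/8 → after 1×micro: 2 ⇒ (c0=-17/8, c1=4, c2=2)
[Gauss-Seidel] macro 5: S0 reads c1=4 → after 1×micro: -81/16; S1 reads c1=4 → after 1×micro: 1; S2 reads c0=-81/16 → after 1×micro: 4 ⇒ (c0=-81/16, c1=1, c2=4)
[Gauss-Seidel] macro 6: S0 reads c1=1 → after 1×micro: -113/32; S1 reads c1=1 → after 1×micro: -2; S2 reads c0=-113/32 → after 1×micro: 4 ⇒ (c0=-113/32, c1=-2, c2=4)
[Gauss-Seidel] macro 7: S0 reads c1=-2 → after 1×micro: 15/64; S1 reads c1=-2 → after 1×micro: 3; S2 reads c0=15/64 → after 1×micro: 4 ⇒ (c0=15/64, c1=3, c2=4)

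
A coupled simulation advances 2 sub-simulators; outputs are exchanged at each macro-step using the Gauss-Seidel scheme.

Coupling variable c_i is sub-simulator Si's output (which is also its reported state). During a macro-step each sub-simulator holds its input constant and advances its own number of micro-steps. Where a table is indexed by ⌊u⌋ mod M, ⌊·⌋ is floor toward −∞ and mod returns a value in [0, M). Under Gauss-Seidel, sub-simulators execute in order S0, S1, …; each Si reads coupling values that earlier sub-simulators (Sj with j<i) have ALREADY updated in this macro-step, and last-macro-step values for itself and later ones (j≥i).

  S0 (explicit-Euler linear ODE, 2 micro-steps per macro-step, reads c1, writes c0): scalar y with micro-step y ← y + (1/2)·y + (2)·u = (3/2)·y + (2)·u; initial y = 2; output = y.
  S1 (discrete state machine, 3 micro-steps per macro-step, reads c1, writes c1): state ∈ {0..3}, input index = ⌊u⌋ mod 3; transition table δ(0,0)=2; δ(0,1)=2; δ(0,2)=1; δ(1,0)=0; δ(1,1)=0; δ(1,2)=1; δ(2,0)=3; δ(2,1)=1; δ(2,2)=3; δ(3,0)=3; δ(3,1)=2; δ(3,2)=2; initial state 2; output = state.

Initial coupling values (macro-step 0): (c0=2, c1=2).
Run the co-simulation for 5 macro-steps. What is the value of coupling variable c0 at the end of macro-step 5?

c0 at macro-step 5 = 341589/512

macro 1: S0 reads c1=2 → after 2×micro: 29/2; S1 reads c1=2 → after 3×micro: 3 ⇒ (c0=29/2, c1=3)
macro 2: S0 reads c1=3 → after 2×micro: 381/8; S1 reads c1=3 → after 3×micro: 3 ⇒ (c0=381/8, c1=3)
macro 3: S0 reads c1=3 → after 2×micro: 3909/32; S1 reads c1=3 → after 3×micro: 3 ⇒ (c0=3909/32, c1=3)
macro 4: S0 reads c1=3 → after 2×micro: 37101/128; S1 reads c1=3 → after 3×micro: 3 ⇒ (c0=37101/128, c1=3)
macro 5: S0 reads c1=3 → after 2×micro: 341589/512; S1 reads c1=3 → after 3×micro: 3 ⇒ (c0=341589/512, c1=3)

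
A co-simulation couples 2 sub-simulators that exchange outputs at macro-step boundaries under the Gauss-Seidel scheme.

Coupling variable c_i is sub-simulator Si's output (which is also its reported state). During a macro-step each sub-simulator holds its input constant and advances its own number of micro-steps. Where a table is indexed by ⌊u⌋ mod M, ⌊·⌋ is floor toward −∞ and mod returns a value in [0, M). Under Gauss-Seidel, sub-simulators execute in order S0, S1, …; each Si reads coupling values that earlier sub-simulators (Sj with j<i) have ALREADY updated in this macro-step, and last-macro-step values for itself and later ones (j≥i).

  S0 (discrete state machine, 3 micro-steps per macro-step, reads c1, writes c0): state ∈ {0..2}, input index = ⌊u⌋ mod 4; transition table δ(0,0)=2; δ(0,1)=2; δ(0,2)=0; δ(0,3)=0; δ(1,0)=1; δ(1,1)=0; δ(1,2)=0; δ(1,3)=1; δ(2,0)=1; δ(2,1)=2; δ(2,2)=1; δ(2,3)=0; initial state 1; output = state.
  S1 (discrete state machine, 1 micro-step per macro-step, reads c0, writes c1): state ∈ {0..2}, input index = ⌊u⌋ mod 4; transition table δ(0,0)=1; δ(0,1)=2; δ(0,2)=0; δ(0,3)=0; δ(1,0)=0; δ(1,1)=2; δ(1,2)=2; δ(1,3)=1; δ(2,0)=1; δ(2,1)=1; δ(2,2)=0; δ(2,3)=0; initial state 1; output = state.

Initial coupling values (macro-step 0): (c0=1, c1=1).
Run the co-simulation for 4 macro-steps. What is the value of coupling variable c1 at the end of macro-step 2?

c1 at macro-step 2 = 1

macro 1: S0 reads c1=1 → after 3×micro: 2; S1 reads c0=2 → after 1×micro: 2 ⇒ (c0=2, c1=2)
macro 2: S0 reads c1=2 → after 3×micro: 0; S1 reads c0=0 → after 1×micro: 1 ⇒ (c0=0, c1=1)
macro 3: S0 reads c1=1 → after 3×micro: 2; S1 reads c0=2 → after 1×micro: 2 ⇒ (c0=2, c1=2)
macro 4: S0 reads c1=2 → after 3×micro: 0; S1 reads c0=0 → after 1×micro: 1 ⇒ (c0=0, c1=1)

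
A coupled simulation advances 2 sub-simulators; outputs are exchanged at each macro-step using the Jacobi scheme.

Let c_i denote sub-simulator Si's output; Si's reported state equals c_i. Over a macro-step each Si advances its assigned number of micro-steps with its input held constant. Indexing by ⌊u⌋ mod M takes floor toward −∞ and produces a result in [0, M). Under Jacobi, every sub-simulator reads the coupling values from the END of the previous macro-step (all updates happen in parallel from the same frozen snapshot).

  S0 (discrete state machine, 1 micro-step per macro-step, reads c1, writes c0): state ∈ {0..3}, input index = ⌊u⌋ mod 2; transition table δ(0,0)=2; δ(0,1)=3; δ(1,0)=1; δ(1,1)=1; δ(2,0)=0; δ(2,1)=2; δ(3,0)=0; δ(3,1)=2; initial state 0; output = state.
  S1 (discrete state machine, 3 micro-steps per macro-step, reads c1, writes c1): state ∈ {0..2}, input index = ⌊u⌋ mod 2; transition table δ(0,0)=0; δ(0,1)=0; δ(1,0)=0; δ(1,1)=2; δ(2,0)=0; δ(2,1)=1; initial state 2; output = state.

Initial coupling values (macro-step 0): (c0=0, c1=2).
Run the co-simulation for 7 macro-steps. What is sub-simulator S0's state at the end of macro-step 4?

S0 state at macro-step 4 = 0

macro 1: S0 reads c1=2 → after 1×micro: 2; S1 reads c1=2 → after 3×micro: 0 ⇒ (c0=2, c1=0)
macro 2: S0 reads c1=0 → after 1×micro: 0; S1 reads c1=0 → after 3×micro: 0 ⇒ (c0=0, c1=0)
macro 3: S0 reads c1=0 → after 1×micro: 2; S1 reads c1=0 → after 3×micro: 0 ⇒ (c0=2, c1=0)
macro 4: S0 reads c1=0 → after 1×micro: 0; S1 reads c1=0 → after 3×micro: 0 ⇒ (c0=0, c1=0)
macro 5: S0 reads c1=0 → after 1×micro: 2; S1 reads c1=0 → after 3×micro: 0 ⇒ (c0=2, c1=0)
macro 6: S0 reads c1=0 → after 1×micro: 0; S1 reads c1=0 → after 3×micro: 0 ⇒ (c0=0, c1=0)
macro 7: S0 reads c1=0 → after 1×micro: 2; S1 reads c1=0 → after 3×micro: 0 ⇒ (c0=2, c1=0)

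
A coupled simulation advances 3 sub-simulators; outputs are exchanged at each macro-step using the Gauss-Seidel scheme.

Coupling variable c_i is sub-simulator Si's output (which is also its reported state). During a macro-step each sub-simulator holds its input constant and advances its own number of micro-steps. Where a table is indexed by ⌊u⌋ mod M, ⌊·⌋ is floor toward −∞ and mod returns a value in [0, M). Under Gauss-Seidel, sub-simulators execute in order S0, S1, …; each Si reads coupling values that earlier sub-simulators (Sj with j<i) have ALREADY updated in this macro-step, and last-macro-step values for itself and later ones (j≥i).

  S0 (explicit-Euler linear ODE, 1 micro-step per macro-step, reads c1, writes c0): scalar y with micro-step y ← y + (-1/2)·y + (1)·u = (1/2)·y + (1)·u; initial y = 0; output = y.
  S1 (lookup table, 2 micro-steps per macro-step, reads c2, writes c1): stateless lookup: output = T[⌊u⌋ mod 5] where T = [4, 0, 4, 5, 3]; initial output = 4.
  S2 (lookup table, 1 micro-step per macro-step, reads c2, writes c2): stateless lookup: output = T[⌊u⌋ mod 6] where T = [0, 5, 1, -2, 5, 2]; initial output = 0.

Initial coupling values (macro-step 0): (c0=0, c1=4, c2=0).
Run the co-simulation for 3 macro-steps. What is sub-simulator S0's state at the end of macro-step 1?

macro 1: S0 reads c1=4 → after 1×micro: 4; S1 reads c2=0 → after 2×micro: 4; S2 reads c2=0 → after 1×micro: 0 ⇒ (c0=4, c1=4, c2=0)
macro 2: S0 reads c1=4 → after 1×micro: 6; S1 reads c2=0 → after 2×micro: 4; S2 reads c2=0 → after 1×micro: 0 ⇒ (c0=6, c1=4, c2=0)
macro 3: S0 reads c1=4 → after 1×micro: 7; S1 reads c2=0 → after 2×micro: 4; S2 reads c2=0 → after 1×micro: 0 ⇒ (c0=7, c1=4, c2=0)

S0 state at macro-step 1 = 4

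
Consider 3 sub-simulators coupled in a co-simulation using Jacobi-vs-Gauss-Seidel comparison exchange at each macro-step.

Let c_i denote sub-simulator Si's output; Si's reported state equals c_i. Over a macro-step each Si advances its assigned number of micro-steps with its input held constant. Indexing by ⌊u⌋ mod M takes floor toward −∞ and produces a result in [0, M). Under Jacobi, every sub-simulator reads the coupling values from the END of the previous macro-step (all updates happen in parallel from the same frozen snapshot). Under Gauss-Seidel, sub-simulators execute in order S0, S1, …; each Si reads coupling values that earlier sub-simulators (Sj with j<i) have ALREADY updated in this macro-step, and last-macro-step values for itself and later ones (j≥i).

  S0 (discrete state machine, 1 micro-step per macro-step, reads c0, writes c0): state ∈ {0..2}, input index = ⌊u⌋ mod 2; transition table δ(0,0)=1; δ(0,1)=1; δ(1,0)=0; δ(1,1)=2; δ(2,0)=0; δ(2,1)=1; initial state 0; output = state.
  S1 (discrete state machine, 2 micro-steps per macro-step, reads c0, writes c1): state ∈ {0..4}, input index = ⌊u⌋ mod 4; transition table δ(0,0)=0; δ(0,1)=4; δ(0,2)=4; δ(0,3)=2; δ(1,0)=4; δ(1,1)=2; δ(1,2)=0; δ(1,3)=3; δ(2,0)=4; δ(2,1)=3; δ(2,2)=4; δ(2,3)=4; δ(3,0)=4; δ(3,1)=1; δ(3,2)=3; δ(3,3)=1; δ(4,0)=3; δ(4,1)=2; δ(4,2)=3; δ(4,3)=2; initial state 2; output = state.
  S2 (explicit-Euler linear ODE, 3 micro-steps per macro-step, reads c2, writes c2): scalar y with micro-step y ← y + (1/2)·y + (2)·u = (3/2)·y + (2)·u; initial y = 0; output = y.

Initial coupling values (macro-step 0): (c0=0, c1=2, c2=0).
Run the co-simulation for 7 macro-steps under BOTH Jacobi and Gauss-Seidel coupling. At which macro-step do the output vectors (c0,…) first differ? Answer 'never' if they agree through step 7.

[Jacobi] macro 1: S0 reads c0=0 → after 1×micro: 1; S1 reads c0=0 → after 2×micro: 3; S2 reads c2=0 → after 3×micro: 0 ⇒ (c0=1, c1=3, c2=0)
[Jacobi] macro 2: S0 reads c0=1 → after 1×micro: 2; S1 reads c0=1 → after 2×micro: 2; S2 reads c2=0 → after 3×micro: 0 ⇒ (c0=2, c1=2, c2=0)
[Jacobi] macro 3: S0 reads c0=2 → after 1×micro: 0; S1 reads c0=2 → after 2×micro: 3; S2 reads c2=0 → after 3×micro: 0 ⇒ (c0=0, c1=3, c2=0)
[Jacobi] macro 4: S0 reads c0=0 → after 1×micro: 1; S1 reads c0=0 → after 2×micro: 3; S2 reads c2=0 → after 3×micro: 0 ⇒ (c0=1, c1=3, c2=0)
[Jacobi] macro 5: S0 reads c0=1 → after 1×micro: 2; S1 reads c0=1 → after 2×micro: 2; S2 reads c2=0 → after 3×micro: 0 ⇒ (c0=2, c1=2, c2=0)
[Jacobi] macro 6: S0 reads c0=2 → after 1×micro: 0; S1 reads c0=2 → after 2×micro: 3; S2 reads c2=0 → after 3×micro: 0 ⇒ (c0=0, c1=3, c2=0)
[Jacobi] macro 7: S0 reads c0=0 → after 1×micro: 1; S1 reads c0=0 → after 2×micro: 3; S2 reads c2=0 → after 3×micro: 0 ⇒ (c0=1, c1=3, c2=0)
[Gauss-Seidel] macro 1: S0 reads c0=0 → after 1×micro: 1; S1 reads c0=1 → after 2×micro: 1; S2 reads c2=0 → after 3×micro: 0 ⇒ (c0=1, c1=1, c2=0)
[Gauss-Seidel] macro 2: S0 reads c0=1 → after 1×micro: 2; S1 reads c0=2 → after 2×micro: 4; S2 reads c2=0 → after 3×micro: 0 ⇒ (c0=2, c1=4, c2=0)
[Gauss-Seidel] macro 3: S0 reads c0=2 → after 1×micro: 0; S1 reads c0=0 → after 2×micro: 4; S2 reads c2=0 → after 3×micro: 0 ⇒ (c0=0, c1=4, c2=0)
[Gauss-Seidel] macro 4: S0 reads c0=0 → after 1×micro: 1; S1 reads c0=1 → after 2×micro: 3; S2 reads c2=0 → after 3×micro: 0 ⇒ (c0=1, c1=3, c2=0)
[Gauss-Seidel] macro 5: S0 reads c0=1 → after 1×micro: 2; S1 reads c0=2 → after 2×micro: 3; S2 reads c2=0 → after 3×micro: 0 ⇒ (c0=2, c1=3, c2=0)
[Gauss-Seidel] macro 6: S0 reads c0=2 → after 1×micro: 0; S1 reads c0=0 → after 2×micro: 3; S2 reads c2=0 → after 3×micro: 0 ⇒ (c0=0, c1=3, c2=0)
[Gauss-Seidel] macro 7: S0 reads c0=0 → after 1×micro: 1; S1 reads c0=1 → after 2×micro: 2; S2 reads c2=0 → after 3×micro: 0 ⇒ (c0=1, c1=2, c2=0)

first divergence at macro-step: 1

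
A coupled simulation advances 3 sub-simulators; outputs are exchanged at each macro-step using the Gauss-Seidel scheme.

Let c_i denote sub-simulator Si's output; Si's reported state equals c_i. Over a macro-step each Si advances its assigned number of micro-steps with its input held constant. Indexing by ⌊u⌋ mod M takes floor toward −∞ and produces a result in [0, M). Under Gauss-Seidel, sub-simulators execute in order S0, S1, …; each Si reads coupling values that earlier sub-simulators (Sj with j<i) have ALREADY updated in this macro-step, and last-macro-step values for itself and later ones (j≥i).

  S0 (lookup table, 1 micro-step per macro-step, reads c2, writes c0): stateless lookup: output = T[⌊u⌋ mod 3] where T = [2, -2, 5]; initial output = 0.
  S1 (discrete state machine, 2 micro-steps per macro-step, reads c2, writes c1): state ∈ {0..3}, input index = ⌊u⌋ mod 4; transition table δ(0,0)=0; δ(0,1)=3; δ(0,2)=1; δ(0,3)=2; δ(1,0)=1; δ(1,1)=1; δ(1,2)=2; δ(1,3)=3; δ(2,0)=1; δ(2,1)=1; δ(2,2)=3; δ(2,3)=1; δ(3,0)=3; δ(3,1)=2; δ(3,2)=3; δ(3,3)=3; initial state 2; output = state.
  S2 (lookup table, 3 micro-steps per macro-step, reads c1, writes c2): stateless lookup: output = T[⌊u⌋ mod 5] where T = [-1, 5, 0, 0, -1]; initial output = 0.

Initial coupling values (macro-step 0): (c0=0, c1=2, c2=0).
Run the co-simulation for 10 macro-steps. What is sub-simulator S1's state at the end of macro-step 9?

S1 state at macro-step 9 = 1

macro 1: S0 reads c2=0 → after 1×micro: 2; S1 reads c2=0 → after 2×micro: 1; S2 reads c1=1 → after 3×micro: 5 ⇒ (c0=2, c1=1, c2=5)
macro 2: S0 reads c2=5 → after 1×micro: 5; S1 reads c2=5 → after 2×micro: 1; S2 reads c1=1 → after 3×micro: 5 ⇒ (c0=5, c1=1, c2=5)
macro 3: S0 reads c2=5 → after 1×micro: 5; S1 reads c2=5 → after 2×micro: 1; S2 reads c1=1 → after 3×micro: 5 ⇒ (c0=5, c1=1, c2=5)
macro 4: S0 reads c2=5 → after 1×micro: 5; S1 reads c2=5 → after 2×micro: 1; S2 reads c1=1 → after 3×micro: 5 ⇒ (c0=5, c1=1, c2=5)
macro 5: S0 reads c2=5 → after 1×micro: 5; S1 reads c2=5 → after 2×micro: 1; S2 reads c1=1 → after 3×micro: 5 ⇒ (c0=5, c1=1, c2=5)
macro 6: S0 reads c2=5 → after 1×micro: 5; S1 reads c2=5 → after 2×micro: 1; S2 reads c1=1 → after 3×micro: 5 ⇒ (c0=5, c1=1, c2=5)
macro 7: S0 reads c2=5 → after 1×micro: 5; S1 reads c2=5 → after 2×micro: 1; S2 reads c1=1 → after 3×micro: 5 ⇒ (c0=5, c1=1, c2=5)
macro 8: S0 reads c2=5 → after 1×micro: 5; S1 reads c2=5 → after 2×micro: 1; S2 reads c1=1 → after 3×micro: 5 ⇒ (c0=5, c1=1, c2=5)
macro 9: S0 reads c2=5 → after 1×micro: 5; S1 reads c2=5 → after 2×micro: 1; S2 reads c1=1 → after 3×micro: 5 ⇒ (c0=5, c1=1, c2=5)
macro 10: S0 reads c2=5 → after 1×micro: 5; S1 reads c2=5 → after 2×micro: 1; S2 reads c1=1 → after 3×micro: 5 ⇒ (c0=5, c1=1, c2=5)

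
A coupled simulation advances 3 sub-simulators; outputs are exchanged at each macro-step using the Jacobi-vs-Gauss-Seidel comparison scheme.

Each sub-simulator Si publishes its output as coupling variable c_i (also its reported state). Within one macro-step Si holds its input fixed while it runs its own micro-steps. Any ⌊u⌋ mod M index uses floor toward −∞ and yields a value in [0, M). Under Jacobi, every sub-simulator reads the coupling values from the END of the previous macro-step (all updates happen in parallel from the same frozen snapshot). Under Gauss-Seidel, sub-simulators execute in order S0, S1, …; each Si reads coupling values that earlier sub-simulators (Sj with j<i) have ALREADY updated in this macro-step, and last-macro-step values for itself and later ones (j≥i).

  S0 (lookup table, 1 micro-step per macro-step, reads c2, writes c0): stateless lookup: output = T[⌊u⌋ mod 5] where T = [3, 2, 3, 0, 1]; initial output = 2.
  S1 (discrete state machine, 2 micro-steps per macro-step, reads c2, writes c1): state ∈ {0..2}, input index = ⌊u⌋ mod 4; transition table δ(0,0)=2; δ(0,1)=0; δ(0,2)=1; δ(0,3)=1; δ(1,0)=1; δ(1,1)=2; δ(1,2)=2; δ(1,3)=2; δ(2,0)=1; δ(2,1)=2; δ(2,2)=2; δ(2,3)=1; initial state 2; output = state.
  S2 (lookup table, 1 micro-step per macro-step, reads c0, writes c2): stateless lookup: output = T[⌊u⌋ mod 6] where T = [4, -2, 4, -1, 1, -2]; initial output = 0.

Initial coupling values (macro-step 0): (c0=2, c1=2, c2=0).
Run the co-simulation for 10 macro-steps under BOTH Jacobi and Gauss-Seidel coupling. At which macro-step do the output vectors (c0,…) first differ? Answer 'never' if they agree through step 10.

first divergence at macro-step: 1

[Jacobi] macro 1: S0 reads c2=0 → after 1×micro: 3; S1 reads c2=0 → after 2×micro: 1; S2 reads c0=2 → after 1×micro: 4 ⇒ (c0=3, c1=1, c2=4)
[Jacobi] macro 2: S0 reads c2=4 → after 1×micro: 1; S1 reads c2=4 → after 2×micro: 1; S2 reads c0=3 → after 1×micro: -1 ⇒ (c0=1, c1=1, c2=-1)
[Jacobi] macro 3: S0 reads c2=-1 → after 1×micro: 1; S1 reads c2=-1 → after 2×micro: 1; S2 reads c0=1 → after 1×micro: -2 ⇒ (c0=1, c1=1, c2=-2)
[Jacobi] macro 4: S0 reads c2=-2 → after 1×micro: 0; S1 reads c2=-2 → after 2×micro: 2; S2 reads c0=1 → after 1×micro: -2 ⇒ (c0=0, c1=2, c2=-2)
[Jacobi] macro 5: S0 reads c2=-2 → after 1×micro: 0; S1 reads c2=-2 → after 2×micro: 2; S2 reads c0=0 → after 1×micro: 4 ⇒ (c0=0, c1=2, c2=4)
[Jacobi] macro 6: S0 reads c2=4 → after 1×micro: 1; S1 reads c2=4 → after 2×micro: 1; S2 reads c0=0 → after 1×micro: 4 ⇒ (c0=1, c1=1, c2=4)
[Jacobi] macro 7: S0 reads c2=4 → after 1×micro: 1; S1 reads c2=4 → after 2×micro: 1; S2 reads c0=1 → after 1×micro: -2 ⇒ (c0=1, c1=1, c2=-2)
[Jacobi] macro 8: S0 reads c2=-2 → after 1×micro: 0; S1 reads c2=-2 → after 2×micro: 2; S2 reads c0=1 → after 1×micro: -2 ⇒ (c0=0, c1=2, c2=-2)
[Jacobi] macro 9: S0 reads c2=-2 → after 1×micro: 0; S1 reads c2=-2 → after 2×micro: 2; S2 reads c0=0 → after 1×micro: 4 ⇒ (c0=0, c1=2, c2=4)
[Jacobi] macro 10: S0 reads c2=4 → after 1×micro: 1; S1 reads c2=4 → after 2×micro: 1; S2 reads c0=0 → after 1×micro: 4 ⇒ (c0=1, c1=1, c2=4)
[Gauss-Seidel] macro 1: S0 reads c2=0 → after 1×micro: 3; S1 reads c2=0 → after 2×micro: 1; S2 reads c0=3 → after 1×micro: -1 ⇒ (c0=3, c1=1, c2=-1)
[Gauss-Seidel] macro 2: S0 reads c2=-1 → after 1×micro: 1; S1 reads c2=-1 → after 2×micro: 1; S2 reads c0=1 → after 1×micro: -2 ⇒ (c0=1, c1=1, c2=-2)
[Gauss-Seidel] macro 3: S0 reads c2=-2 → after 1×micro: 0; S1 reads c2=-2 → after 2×micro: 2; S2 reads c0=0 → after 1×micro: 4 ⇒ (c0=0, c1=2, c2=4)
[Gauss-Seidel] macro 4: S0 reads c2=4 → after 1×micro: 1; S1 reads c2=4 → after 2×micro: 1; S2 reads c0=1 → after 1×micro: -2 ⇒ (c0=1, c1=1, c2=-2)
[Gauss-Seidel] macro 5: S0 reads c2=-2 → after 1×micro: 0; S1 reads c2=-2 → after 2×micro: 2; S2 reads c0=0 → after 1×micro: 4 ⇒ (c0=0, c1=2, c2=4)
[Gauss-Seidel] macro 6: S0 reads c2=4 → after 1×micro: 1; S1 reads c2=4 → after 2×micro: 1; S2 reads c0=1 → after 1×micro: -2 ⇒ (c0=1, c1=1, c2=-2)
[Gauss-Seidel] macro 7: S0 reads c2=-2 → after 1×micro: 0; S1 reads c2=-2 → after 2×micro: 2; S2 reads c0=0 → after 1×micro: 4 ⇒ (c0=0, c1=2, c2=4)
[Gauss-Seidel] macro 8: S0 reads c2=4 → after 1×micro: 1; S1 reads c2=4 → after 2×micro: 1; S2 reads c0=1 → after 1×micro: -2 ⇒ (c0=1, c1=1, c2=-2)
[Gauss-Seidel] macro 9: S0 reads c2=-2 → after 1×micro: 0; S1 reads c2=-2 → after 2×micro: 2; S2 reads c0=0 → after 1×micro: 4 ⇒ (c0=0, c1=2, c2=4)
[Gauss-Seidel] macro 10: S0 reads c2=4 → after 1×micro: 1; S1 reads c2=4 → after 2×micro: 1; S2 reads c0=1 → after 1×micro: -2 ⇒ (c0=1, c1=1, c2=-2)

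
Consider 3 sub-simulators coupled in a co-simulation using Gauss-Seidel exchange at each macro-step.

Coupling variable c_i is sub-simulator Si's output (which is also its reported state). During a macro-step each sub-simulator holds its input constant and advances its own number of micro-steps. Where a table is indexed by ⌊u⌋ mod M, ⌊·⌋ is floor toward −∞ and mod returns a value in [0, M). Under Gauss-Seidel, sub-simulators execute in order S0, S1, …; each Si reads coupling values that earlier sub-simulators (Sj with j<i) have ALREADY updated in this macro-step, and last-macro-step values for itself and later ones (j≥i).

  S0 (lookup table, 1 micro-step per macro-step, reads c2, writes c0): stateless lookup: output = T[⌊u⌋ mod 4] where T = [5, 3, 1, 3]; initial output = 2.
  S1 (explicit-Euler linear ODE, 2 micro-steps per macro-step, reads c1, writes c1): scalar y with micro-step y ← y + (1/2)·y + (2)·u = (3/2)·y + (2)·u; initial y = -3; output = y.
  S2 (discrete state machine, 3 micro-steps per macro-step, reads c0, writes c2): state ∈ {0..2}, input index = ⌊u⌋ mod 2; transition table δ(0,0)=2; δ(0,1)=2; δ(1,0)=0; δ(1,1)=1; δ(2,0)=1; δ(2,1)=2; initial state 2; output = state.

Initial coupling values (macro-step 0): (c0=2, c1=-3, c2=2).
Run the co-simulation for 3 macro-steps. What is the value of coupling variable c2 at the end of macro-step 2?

macro 1: S0 reads c2=2 → after 1×micro: 1; S1 reads c1=-3 → after 2×micro: -87/4; S2 reads c0=1 → after 3×micro: 2 ⇒ (c0=1, c1=-87/4, c2=2)
macro 2: S0 reads c2=2 → after 1×micro: 1; S1 reads c1=-87/4 → after 2×micro: -2523/16; S2 reads c0=1 → after 3×micro: 2 ⇒ (c0=1, c1=-2523/16, c2=2)
macro 3: S0 reads c2=2 → after 1×micro: 1; S1 reads c1=-2523/16 → after 2×micro: -73167/64; S2 reads c0=1 → after 3×micro: 2 ⇒ (c0=1, c1=-73167/64, c2=2)

c2 at macro-step 2 = 2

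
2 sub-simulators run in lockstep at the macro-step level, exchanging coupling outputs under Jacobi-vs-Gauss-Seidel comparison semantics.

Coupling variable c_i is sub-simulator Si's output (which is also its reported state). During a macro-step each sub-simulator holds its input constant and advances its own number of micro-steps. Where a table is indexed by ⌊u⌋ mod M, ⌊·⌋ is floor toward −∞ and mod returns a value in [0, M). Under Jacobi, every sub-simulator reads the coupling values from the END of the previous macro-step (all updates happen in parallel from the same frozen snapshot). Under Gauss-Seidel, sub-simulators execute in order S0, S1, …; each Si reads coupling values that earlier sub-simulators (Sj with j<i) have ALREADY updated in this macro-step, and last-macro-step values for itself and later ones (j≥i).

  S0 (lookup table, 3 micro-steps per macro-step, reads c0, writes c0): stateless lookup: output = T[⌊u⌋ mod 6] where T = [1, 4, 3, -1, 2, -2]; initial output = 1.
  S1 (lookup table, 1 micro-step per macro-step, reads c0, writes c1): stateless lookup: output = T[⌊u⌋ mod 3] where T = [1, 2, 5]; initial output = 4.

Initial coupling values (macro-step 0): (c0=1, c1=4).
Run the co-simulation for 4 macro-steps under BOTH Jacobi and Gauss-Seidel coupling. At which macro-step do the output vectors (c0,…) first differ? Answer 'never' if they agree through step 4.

[Jacobi] macro 1: S0 reads c0=1 → after 3×micro: 4; S1 reads c0=1 → after 1×micro: 2 ⇒ (c0=4, c1=2)
[Jacobi] macro 2: S0 reads c0=4 → after 3×micro: 2; S1 reads c0=4 → after 1×micro: 2 ⇒ (c0=2, c1=2)
[Jacobi] macro 3: S0 reads c0=2 → after 3×micro: 3; S1 reads c0=2 → after 1×micro: 5 ⇒ (c0=3, c1=5)
[Jacobi] macro 4: S0 reads c0=3 → after 3×micro: -1; S1 reads c0=3 → after 1×micro: 1 ⇒ (c0=-1, c1=1)
[Gauss-Seidel] macro 1: S0 reads c0=1 → after 3×micro: 4; S1 reads c0=4 → after 1×micro: 2 ⇒ (c0=4, c1=2)
[Gauss-Seidel] macro 2: S0 reads c0=4 → after 3×micro: 2; S1 reads c0=2 → after 1×micro: 5 ⇒ (c0=2, c1=5)
[Gauss-Seidel] macro 3: S0 reads c0=2 → after 3×micro: 3; S1 reads c0=3 → after 1×micro: 1 ⇒ (c0=3, c1=1)
[Gauss-Seidel] macro 4: S0 reads c0=3 → after 3×micro: -1; S1 reads c0=-1 → after 1×micro: 5 ⇒ (c0=-1, c1=5)

first divergence at macro-step: 2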